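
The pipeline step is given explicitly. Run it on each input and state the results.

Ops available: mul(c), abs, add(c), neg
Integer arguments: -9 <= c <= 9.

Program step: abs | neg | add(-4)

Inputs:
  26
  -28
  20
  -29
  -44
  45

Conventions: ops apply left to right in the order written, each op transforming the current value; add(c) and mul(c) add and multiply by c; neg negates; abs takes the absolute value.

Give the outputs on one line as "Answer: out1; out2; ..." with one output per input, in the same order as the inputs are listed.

-30; -32; -24; -33; -48; -49

Execution, op by op:
  26 -> 26 -> -26 -> -30
  -28 -> 28 -> -28 -> -32
  20 -> 20 -> -20 -> -24
  -29 -> 29 -> -29 -> -33
  -44 -> 44 -> -44 -> -48
  45 -> 45 -> -45 -> -49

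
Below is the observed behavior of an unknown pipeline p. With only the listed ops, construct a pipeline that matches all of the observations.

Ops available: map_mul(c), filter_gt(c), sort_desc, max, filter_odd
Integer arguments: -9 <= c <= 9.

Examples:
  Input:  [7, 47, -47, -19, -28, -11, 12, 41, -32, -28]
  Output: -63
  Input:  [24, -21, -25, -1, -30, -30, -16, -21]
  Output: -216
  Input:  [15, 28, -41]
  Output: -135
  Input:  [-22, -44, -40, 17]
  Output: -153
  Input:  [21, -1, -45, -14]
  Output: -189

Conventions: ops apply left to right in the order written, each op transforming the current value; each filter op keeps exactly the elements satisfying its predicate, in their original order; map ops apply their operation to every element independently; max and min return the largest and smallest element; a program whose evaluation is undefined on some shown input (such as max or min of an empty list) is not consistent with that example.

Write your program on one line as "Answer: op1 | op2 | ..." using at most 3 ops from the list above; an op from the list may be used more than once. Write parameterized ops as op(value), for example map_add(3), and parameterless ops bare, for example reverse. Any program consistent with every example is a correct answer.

filter_gt(0) | map_mul(-9) | max

Check, running the answer program on each example:
  [7, 47, -47, -19, -28, -11, 12, 41, -32, -28] -> [7, 47, 12, 41] -> [-63, -423, -108, -369] -> -63
  [24, -21, -25, -1, -30, -30, -16, -21] -> [24] -> [-216] -> -216
  [15, 28, -41] -> [15, 28] -> [-135, -252] -> -135
  [-22, -44, -40, 17] -> [17] -> [-153] -> -153
  [21, -1, -45, -14] -> [21] -> [-189] -> -189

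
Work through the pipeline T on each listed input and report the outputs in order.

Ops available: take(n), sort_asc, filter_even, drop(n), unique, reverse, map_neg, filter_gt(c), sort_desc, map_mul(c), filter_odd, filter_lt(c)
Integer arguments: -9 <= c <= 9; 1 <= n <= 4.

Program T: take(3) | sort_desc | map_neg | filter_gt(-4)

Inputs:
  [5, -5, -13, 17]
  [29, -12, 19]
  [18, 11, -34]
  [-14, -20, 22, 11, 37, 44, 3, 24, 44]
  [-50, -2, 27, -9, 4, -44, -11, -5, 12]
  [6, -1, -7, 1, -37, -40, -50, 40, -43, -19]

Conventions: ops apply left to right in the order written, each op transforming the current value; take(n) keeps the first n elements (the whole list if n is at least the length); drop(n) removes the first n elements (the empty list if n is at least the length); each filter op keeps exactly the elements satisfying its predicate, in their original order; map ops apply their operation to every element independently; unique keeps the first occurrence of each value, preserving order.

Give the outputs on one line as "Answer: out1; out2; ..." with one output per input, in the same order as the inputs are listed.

Execution, op by op:
  [5, -5, -13, 17] -> [5, -5, -13] -> [5, -5, -13] -> [-5, 5, 13] -> [5, 13]
  [29, -12, 19] -> [29, -12, 19] -> [29, 19, -12] -> [-29, -19, 12] -> [12]
  [18, 11, -34] -> [18, 11, -34] -> [18, 11, -34] -> [-18, -11, 34] -> [34]
  [-14, -20, 22, 11, 37, 44, 3, 24, 44] -> [-14, -20, 22] -> [22, -14, -20] -> [-22, 14, 20] -> [14, 20]
  [-50, -2, 27, -9, 4, -44, -11, -5, 12] -> [-50, -2, 27] -> [27, -2, -50] -> [-27, 2, 50] -> [2, 50]
  [6, -1, -7, 1, -37, -40, -50, 40, -43, -19] -> [6, -1, -7] -> [6, -1, -7] -> [-6, 1, 7] -> [1, 7]

[5, 13]; [12]; [34]; [14, 20]; [2, 50]; [1, 7]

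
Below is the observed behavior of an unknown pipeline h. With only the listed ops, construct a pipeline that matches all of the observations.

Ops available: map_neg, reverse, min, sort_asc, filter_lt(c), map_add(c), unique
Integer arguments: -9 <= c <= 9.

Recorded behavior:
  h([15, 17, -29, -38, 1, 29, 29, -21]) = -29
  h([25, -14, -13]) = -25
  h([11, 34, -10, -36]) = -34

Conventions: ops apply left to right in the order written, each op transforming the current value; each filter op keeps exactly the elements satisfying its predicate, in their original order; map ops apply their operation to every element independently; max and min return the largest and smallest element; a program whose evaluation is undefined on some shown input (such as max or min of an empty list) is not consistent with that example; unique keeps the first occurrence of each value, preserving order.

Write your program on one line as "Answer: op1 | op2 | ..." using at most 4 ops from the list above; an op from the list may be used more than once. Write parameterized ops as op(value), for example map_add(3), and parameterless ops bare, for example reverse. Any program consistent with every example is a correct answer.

unique | reverse | map_neg | min

Check, running the answer program on each example:
  [15, 17, -29, -38, 1, 29, 29, -21] -> [15, 17, -29, -38, 1, 29, -21] -> [-21, 29, 1, -38, -29, 17, 15] -> [21, -29, -1, 38, 29, -17, -15] -> -29
  [25, -14, -13] -> [25, -14, -13] -> [-13, -14, 25] -> [13, 14, -25] -> -25
  [11, 34, -10, -36] -> [11, 34, -10, -36] -> [-36, -10, 34, 11] -> [36, 10, -34, -11] -> -34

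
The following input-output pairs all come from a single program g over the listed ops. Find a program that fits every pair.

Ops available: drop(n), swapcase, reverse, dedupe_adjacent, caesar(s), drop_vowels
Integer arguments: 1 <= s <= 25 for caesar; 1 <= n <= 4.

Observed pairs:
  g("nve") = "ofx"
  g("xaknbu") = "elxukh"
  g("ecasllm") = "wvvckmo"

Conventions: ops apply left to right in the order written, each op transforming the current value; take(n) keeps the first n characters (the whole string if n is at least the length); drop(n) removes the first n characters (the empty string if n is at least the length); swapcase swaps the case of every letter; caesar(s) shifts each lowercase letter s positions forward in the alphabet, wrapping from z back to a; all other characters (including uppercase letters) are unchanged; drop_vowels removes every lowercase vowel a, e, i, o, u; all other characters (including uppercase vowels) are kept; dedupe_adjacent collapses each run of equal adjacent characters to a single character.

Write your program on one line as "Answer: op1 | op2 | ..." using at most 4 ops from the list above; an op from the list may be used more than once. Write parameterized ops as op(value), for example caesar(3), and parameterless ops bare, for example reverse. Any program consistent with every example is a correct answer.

reverse | caesar(19) | caesar(14) | caesar(3)

Check, running the answer program on each example:
  "nve" -> "evn" -> "xog" -> "lcu" -> "ofx"
  "xaknbu" -> "ubnkax" -> "nugdtq" -> "biurhe" -> "elxukh"
  "ecasllm" -> "mllsace" -> "feeltvx" -> "tsszhjl" -> "wvvckmo"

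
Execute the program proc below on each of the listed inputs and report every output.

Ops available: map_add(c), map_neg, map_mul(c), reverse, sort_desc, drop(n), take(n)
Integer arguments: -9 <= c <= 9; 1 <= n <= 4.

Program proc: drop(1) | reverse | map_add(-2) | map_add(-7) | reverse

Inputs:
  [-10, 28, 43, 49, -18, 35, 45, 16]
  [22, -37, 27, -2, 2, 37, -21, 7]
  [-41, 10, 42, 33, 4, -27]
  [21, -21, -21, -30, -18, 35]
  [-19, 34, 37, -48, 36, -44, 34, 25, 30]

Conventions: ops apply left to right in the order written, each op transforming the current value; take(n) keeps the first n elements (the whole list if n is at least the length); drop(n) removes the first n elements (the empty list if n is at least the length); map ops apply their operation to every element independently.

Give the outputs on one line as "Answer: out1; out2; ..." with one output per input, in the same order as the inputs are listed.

Execution, op by op:
  [-10, 28, 43, 49, -18, 35, 45, 16] -> [28, 43, 49, -18, 35, 45, 16] -> [16, 45, 35, -18, 49, 43, 28] -> [14, 43, 33, -20, 47, 41, 26] -> [7, 36, 26, -27, 40, 34, 19] -> [19, 34, 40, -27, 26, 36, 7]
  [22, -37, 27, -2, 2, 37, -21, 7] -> [-37, 27, -2, 2, 37, -21, 7] -> [7, -21, 37, 2, -2, 27, -37] -> [5, -23, 35, 0, -4, 25, -39] -> [-2, -30, 28, -7, -11, 18, -46] -> [-46, 18, -11, -7, 28, -30, -2]
  [-41, 10, 42, 33, 4, -27] -> [10, 42, 33, 4, -27] -> [-27, 4, 33, 42, 10] -> [-29, 2, 31, 40, 8] -> [-36, -5, 24, 33, 1] -> [1, 33, 24, -5, -36]
  [21, -21, -21, -30, -18, 35] -> [-21, -21, -30, -18, 35] -> [35, -18, -30, -21, -21] -> [33, -20, -32, -23, -23] -> [26, -27, -39, -30, -30] -> [-30, -30, -39, -27, 26]
  [-19, 34, 37, -48, 36, -44, 34, 25, 30] -> [34, 37, -48, 36, -44, 34, 25, 30] -> [30, 25, 34, -44, 36, -48, 37, 34] -> [28, 23, 32, -46, 34, -50, 35, 32] -> [21, 16, 25, -53, 27, -57, 28, 25] -> [25, 28, -57, 27, -53, 25, 16, 21]

[19, 34, 40, -27, 26, 36, 7]; [-46, 18, -11, -7, 28, -30, -2]; [1, 33, 24, -5, -36]; [-30, -30, -39, -27, 26]; [25, 28, -57, 27, -53, 25, 16, 21]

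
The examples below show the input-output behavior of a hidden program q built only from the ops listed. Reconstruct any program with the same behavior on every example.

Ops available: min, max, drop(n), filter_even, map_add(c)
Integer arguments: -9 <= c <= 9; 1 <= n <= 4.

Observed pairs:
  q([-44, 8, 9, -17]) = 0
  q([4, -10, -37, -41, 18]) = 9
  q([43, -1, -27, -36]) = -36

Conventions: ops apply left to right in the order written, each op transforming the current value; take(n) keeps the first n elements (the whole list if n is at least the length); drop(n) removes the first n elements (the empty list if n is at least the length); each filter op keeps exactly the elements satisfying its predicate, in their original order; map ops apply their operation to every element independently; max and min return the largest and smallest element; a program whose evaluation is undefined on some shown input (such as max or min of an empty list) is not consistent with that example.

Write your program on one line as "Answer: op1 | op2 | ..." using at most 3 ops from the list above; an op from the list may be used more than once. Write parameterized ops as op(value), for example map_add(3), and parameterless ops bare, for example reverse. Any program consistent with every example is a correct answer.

drop(2) | map_add(-9) | max

Check, running the answer program on each example:
  [-44, 8, 9, -17] -> [9, -17] -> [0, -26] -> 0
  [4, -10, -37, -41, 18] -> [-37, -41, 18] -> [-46, -50, 9] -> 9
  [43, -1, -27, -36] -> [-27, -36] -> [-36, -45] -> -36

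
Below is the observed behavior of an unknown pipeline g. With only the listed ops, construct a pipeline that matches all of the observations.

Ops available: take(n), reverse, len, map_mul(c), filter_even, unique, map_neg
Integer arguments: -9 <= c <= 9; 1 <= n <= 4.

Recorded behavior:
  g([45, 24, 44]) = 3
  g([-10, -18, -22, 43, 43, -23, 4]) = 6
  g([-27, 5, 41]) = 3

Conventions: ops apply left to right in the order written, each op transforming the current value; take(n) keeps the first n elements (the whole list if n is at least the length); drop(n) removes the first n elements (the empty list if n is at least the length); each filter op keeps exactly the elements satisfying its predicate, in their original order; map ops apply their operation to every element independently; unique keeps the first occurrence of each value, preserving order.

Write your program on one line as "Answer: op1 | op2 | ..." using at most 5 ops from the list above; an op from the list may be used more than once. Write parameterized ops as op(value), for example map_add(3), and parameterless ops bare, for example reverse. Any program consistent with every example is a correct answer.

reverse | map_neg | reverse | unique | len

Check, running the answer program on each example:
  [45, 24, 44] -> [44, 24, 45] -> [-44, -24, -45] -> [-45, -24, -44] -> [-45, -24, -44] -> 3
  [-10, -18, -22, 43, 43, -23, 4] -> [4, -23, 43, 43, -22, -18, -10] -> [-4, 23, -43, -43, 22, 18, 10] -> [10, 18, 22, -43, -43, 23, -4] -> [10, 18, 22, -43, 23, -4] -> 6
  [-27, 5, 41] -> [41, 5, -27] -> [-41, -5, 27] -> [27, -5, -41] -> [27, -5, -41] -> 3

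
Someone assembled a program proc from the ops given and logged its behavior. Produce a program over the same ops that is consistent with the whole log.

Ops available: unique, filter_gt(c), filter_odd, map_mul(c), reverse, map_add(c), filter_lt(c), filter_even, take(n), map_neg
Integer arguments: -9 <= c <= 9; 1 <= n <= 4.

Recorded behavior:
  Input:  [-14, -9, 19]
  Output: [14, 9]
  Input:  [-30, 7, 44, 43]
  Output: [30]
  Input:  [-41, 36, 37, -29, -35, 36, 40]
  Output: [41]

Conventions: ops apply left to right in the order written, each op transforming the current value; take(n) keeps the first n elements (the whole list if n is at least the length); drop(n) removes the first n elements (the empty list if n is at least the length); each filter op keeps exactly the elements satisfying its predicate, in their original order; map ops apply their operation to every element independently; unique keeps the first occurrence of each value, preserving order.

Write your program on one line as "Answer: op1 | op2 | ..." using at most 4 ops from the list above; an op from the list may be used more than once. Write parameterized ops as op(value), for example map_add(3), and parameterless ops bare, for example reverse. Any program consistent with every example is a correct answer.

take(4) | map_neg | take(2) | filter_gt(-6)

Check, running the answer program on each example:
  [-14, -9, 19] -> [-14, -9, 19] -> [14, 9, -19] -> [14, 9] -> [14, 9]
  [-30, 7, 44, 43] -> [-30, 7, 44, 43] -> [30, -7, -44, -43] -> [30, -7] -> [30]
  [-41, 36, 37, -29, -35, 36, 40] -> [-41, 36, 37, -29] -> [41, -36, -37, 29] -> [41, -36] -> [41]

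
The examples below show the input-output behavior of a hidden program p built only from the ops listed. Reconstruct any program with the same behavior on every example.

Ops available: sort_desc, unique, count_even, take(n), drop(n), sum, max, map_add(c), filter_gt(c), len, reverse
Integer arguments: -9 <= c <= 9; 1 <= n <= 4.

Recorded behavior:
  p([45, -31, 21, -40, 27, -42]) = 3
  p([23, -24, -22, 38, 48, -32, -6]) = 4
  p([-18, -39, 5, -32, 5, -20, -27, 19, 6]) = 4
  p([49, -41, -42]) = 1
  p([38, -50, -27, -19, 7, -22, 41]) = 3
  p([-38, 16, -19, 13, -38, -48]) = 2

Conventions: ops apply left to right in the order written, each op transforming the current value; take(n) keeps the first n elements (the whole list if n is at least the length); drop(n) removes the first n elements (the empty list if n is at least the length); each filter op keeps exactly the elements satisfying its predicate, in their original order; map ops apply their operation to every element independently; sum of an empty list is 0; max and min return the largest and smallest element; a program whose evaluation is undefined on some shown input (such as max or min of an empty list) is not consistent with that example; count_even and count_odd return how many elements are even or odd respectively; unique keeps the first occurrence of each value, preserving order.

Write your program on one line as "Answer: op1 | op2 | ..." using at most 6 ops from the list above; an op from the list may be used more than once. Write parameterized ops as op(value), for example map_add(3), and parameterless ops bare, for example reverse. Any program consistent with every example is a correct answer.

sort_desc | reverse | map_add(8) | map_add(-2) | filter_gt(-1) | len

Check, running the answer program on each example:
  [45, -31, 21, -40, 27, -42] -> [45, 27, 21, -31, -40, -42] -> [-42, -40, -31, 21, 27, 45] -> [-34, -32, -23, 29, 35, 53] -> [-36, -34, -25, 27, 33, 51] -> [27, 33, 51] -> 3
  [23, -24, -22, 38, 48, -32, -6] -> [48, 38, 23, -6, -22, -24, -32] -> [-32, -24, -22, -6, 23, 38, 48] -> [-24, -16, -14, 2, 31, 46, 56] -> [-26, -18, -16, 0, 29, 44, 54] -> [0, 29, 44, 54] -> 4
  [-18, -39, 5, -32, 5, -20, -27, 19, 6] -> [19, 6, 5, 5, -18, -20, -27, -32, -39] -> [-39, -32, -27, -20, -18, 5, 5, 6, 19] -> [-31, -24, -19, -12, -10, 13, 13, 14, 27] -> [-33, -26, -21, -14, -12, 11, 11, 12, 25] -> [11, 11, 12, 25] -> 4
  [49, -41, -42] -> [49, -41, -42] -> [-42, -41, 49] -> [-34, -33, 57] -> [-36, -35, 55] -> [55] -> 1
  [38, -50, -27, -19, 7, -22, 41] -> [41, 38, 7, -19, -22, -27, -50] -> [-50, -27, -22, -19, 7, 38, 41] -> [-42, -19, -14, -11, 15, 46, 49] -> [-44, -21, -16, -13, 13, 44, 47] -> [13, 44, 47] -> 3
  [-38, 16, -19, 13, -38, -48] -> [16, 13, -19, -38, -38, -48] -> [-48, -38, -38, -19, 13, 16] -> [-40, -30, -30, -11, 21, 24] -> [-42, -32, -32, -13, 19, 22] -> [19, 22] -> 2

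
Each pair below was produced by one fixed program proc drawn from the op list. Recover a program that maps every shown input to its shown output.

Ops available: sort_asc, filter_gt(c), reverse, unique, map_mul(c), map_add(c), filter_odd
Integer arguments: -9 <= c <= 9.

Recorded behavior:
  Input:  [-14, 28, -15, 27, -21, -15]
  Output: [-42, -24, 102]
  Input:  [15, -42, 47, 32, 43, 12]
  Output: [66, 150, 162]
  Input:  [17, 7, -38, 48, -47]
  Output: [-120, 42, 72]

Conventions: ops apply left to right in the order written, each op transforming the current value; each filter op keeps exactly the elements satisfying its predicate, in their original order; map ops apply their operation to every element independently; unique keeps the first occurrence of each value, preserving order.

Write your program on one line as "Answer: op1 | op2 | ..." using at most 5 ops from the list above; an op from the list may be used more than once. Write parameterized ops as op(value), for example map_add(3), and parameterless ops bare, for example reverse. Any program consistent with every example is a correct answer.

sort_asc | unique | filter_odd | map_add(7) | map_mul(3)

Check, running the answer program on each example:
  [-14, 28, -15, 27, -21, -15] -> [-21, -15, -15, -14, 27, 28] -> [-21, -15, -14, 27, 28] -> [-21, -15, 27] -> [-14, -8, 34] -> [-42, -24, 102]
  [15, -42, 47, 32, 43, 12] -> [-42, 12, 15, 32, 43, 47] -> [-42, 12, 15, 32, 43, 47] -> [15, 43, 47] -> [22, 50, 54] -> [66, 150, 162]
  [17, 7, -38, 48, -47] -> [-47, -38, 7, 17, 48] -> [-47, -38, 7, 17, 48] -> [-47, 7, 17] -> [-40, 14, 24] -> [-120, 42, 72]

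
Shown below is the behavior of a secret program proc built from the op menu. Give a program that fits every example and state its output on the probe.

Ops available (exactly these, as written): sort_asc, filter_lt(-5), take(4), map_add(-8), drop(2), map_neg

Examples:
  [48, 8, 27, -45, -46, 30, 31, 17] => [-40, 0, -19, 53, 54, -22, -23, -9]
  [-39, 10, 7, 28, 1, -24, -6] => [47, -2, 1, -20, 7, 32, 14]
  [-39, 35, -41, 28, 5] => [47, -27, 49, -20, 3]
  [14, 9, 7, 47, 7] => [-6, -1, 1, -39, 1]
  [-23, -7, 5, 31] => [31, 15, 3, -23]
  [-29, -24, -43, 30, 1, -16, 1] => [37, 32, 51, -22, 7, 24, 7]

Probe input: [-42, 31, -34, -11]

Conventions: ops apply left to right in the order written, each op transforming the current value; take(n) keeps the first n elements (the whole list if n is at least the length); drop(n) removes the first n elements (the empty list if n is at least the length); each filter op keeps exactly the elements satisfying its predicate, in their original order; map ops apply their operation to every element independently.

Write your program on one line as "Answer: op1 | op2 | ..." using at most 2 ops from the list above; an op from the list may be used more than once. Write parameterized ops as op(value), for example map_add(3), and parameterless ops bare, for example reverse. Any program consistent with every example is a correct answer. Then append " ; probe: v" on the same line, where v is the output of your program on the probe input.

map_add(-8) | map_neg ; probe: [50, -23, 42, 19]

Check, running the answer program on each example:
  [48, 8, 27, -45, -46, 30, 31, 17] -> [40, 0, 19, -53, -54, 22, 23, 9] -> [-40, 0, -19, 53, 54, -22, -23, -9]
  [-39, 10, 7, 28, 1, -24, -6] -> [-47, 2, -1, 20, -7, -32, -14] -> [47, -2, 1, -20, 7, 32, 14]
  [-39, 35, -41, 28, 5] -> [-47, 27, -49, 20, -3] -> [47, -27, 49, -20, 3]
  [14, 9, 7, 47, 7] -> [6, 1, -1, 39, -1] -> [-6, -1, 1, -39, 1]
  [-23, -7, 5, 31] -> [-31, -15, -3, 23] -> [31, 15, 3, -23]
  [-29, -24, -43, 30, 1, -16, 1] -> [-37, -32, -51, 22, -7, -24, -7] -> [37, 32, 51, -22, 7, 24, 7]
  probe: [-42, 31, -34, -11] -> [-50, 23, -42, -19] -> [50, -23, 42, 19]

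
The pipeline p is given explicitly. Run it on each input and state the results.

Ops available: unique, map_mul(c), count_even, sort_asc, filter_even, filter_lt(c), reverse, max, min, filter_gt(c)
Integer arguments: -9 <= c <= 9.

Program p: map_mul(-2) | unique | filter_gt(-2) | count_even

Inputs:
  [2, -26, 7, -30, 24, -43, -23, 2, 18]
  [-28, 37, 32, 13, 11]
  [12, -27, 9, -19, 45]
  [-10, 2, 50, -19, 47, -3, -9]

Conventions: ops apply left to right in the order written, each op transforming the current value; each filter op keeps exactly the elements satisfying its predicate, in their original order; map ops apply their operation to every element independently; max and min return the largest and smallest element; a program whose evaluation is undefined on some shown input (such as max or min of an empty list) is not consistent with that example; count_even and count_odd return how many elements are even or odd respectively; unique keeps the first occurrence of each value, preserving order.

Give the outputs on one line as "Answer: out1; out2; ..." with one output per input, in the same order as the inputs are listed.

4; 1; 2; 4

Execution, op by op:
  [2, -26, 7, -30, 24, -43, -23, 2, 18] -> [-4, 52, -14, 60, -48, 86, 46, -4, -36] -> [-4, 52, -14, 60, -48, 86, 46, -36] -> [52, 60, 86, 46] -> 4
  [-28, 37, 32, 13, 11] -> [56, -74, -64, -26, -22] -> [56, -74, -64, -26, -22] -> [56] -> 1
  [12, -27, 9, -19, 45] -> [-24, 54, -18, 38, -90] -> [-24, 54, -18, 38, -90] -> [54, 38] -> 2
  [-10, 2, 50, -19, 47, -3, -9] -> [20, -4, -100, 38, -94, 6, 18] -> [20, -4, -100, 38, -94, 6, 18] -> [20, 38, 6, 18] -> 4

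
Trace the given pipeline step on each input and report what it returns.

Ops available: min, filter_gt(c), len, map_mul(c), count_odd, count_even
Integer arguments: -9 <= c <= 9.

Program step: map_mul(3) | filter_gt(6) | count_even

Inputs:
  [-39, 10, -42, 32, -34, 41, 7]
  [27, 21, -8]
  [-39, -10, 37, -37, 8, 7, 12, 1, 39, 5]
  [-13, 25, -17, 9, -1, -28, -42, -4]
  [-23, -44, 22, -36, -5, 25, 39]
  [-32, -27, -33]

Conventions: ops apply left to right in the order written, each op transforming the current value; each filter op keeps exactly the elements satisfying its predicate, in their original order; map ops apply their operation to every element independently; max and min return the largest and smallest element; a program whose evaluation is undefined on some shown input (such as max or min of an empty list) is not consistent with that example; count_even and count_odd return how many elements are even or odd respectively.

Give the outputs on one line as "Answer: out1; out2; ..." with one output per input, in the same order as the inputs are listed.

2; 0; 2; 0; 1; 0

Execution, op by op:
  [-39, 10, -42, 32, -34, 41, 7] -> [-117, 30, -126, 96, -102, 123, 21] -> [30, 96, 123, 21] -> 2
  [27, 21, -8] -> [81, 63, -24] -> [81, 63] -> 0
  [-39, -10, 37, -37, 8, 7, 12, 1, 39, 5] -> [-117, -30, 111, -111, 24, 21, 36, 3, 117, 15] -> [111, 24, 21, 36, 117, 15] -> 2
  [-13, 25, -17, 9, -1, -28, -42, -4] -> [-39, 75, -51, 27, -3, -84, -126, -12] -> [75, 27] -> 0
  [-23, -44, 22, -36, -5, 25, 39] -> [-69, -132, 66, -108, -15, 75, 117] -> [66, 75, 117] -> 1
  [-32, -27, -33] -> [-96, -81, -99] -> [] -> 0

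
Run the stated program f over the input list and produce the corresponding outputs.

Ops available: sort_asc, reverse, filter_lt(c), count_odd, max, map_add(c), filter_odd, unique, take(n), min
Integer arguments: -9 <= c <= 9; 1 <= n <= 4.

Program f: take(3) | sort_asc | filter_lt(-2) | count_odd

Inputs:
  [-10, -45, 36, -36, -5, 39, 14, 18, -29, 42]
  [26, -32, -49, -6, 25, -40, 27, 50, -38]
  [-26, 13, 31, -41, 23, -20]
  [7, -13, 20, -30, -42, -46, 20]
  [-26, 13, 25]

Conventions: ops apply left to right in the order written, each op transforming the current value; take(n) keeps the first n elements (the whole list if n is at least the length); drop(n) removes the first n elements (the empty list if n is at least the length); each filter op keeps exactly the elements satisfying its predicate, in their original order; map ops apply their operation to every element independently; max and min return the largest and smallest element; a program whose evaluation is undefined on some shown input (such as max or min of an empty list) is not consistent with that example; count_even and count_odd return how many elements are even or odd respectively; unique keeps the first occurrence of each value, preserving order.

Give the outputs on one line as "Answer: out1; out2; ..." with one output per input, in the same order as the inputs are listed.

Execution, op by op:
  [-10, -45, 36, -36, -5, 39, 14, 18, -29, 42] -> [-10, -45, 36] -> [-45, -10, 36] -> [-45, -10] -> 1
  [26, -32, -49, -6, 25, -40, 27, 50, -38] -> [26, -32, -49] -> [-49, -32, 26] -> [-49, -32] -> 1
  [-26, 13, 31, -41, 23, -20] -> [-26, 13, 31] -> [-26, 13, 31] -> [-26] -> 0
  [7, -13, 20, -30, -42, -46, 20] -> [7, -13, 20] -> [-13, 7, 20] -> [-13] -> 1
  [-26, 13, 25] -> [-26, 13, 25] -> [-26, 13, 25] -> [-26] -> 0

1; 1; 0; 1; 0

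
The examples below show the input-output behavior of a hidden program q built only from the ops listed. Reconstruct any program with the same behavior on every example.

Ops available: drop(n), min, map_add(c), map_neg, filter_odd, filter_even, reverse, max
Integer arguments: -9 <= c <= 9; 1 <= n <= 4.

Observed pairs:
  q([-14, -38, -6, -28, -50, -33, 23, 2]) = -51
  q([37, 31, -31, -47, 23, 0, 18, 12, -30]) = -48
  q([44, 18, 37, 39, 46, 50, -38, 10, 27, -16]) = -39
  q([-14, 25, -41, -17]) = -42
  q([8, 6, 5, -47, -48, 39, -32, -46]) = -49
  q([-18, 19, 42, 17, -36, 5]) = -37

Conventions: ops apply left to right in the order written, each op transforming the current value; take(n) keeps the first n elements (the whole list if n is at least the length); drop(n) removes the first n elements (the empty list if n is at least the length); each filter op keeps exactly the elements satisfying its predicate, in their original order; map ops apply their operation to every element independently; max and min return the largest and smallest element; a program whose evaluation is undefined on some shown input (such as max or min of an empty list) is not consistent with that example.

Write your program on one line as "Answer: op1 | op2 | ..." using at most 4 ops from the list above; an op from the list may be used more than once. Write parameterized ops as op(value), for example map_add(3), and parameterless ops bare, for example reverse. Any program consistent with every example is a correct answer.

drop(2) | map_add(-1) | min

Check, running the answer program on each example:
  [-14, -38, -6, -28, -50, -33, 23, 2] -> [-6, -28, -50, -33, 23, 2] -> [-7, -29, -51, -34, 22, 1] -> -51
  [37, 31, -31, -47, 23, 0, 18, 12, -30] -> [-31, -47, 23, 0, 18, 12, -30] -> [-32, -48, 22, -1, 17, 11, -31] -> -48
  [44, 18, 37, 39, 46, 50, -38, 10, 27, -16] -> [37, 39, 46, 50, -38, 10, 27, -16] -> [36, 38, 45, 49, -39, 9, 26, -17] -> -39
  [-14, 25, -41, -17] -> [-41, -17] -> [-42, -18] -> -42
  [8, 6, 5, -47, -48, 39, -32, -46] -> [5, -47, -48, 39, -32, -46] -> [4, -48, -49, 38, -33, -47] -> -49
  [-18, 19, 42, 17, -36, 5] -> [42, 17, -36, 5] -> [41, 16, -37, 4] -> -37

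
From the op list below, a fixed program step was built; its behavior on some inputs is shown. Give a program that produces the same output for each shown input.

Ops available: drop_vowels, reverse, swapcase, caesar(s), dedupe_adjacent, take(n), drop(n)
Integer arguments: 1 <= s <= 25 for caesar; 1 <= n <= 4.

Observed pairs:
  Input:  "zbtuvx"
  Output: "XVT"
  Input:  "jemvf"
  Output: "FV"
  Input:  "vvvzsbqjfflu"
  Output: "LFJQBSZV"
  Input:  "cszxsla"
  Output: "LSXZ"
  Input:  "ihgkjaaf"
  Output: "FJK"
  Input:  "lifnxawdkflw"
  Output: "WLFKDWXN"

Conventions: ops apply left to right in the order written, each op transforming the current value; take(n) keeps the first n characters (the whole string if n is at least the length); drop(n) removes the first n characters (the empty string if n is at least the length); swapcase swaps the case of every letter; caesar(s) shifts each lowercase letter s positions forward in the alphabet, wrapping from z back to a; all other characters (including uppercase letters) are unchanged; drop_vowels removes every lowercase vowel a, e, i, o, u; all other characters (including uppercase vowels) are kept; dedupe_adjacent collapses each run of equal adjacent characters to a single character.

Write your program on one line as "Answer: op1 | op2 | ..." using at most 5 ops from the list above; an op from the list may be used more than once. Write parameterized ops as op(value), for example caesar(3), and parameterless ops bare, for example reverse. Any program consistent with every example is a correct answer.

drop_vowels | drop(2) | dedupe_adjacent | swapcase | reverse

Check, running the answer program on each example:
  "zbtuvx" -> "zbtvx" -> "tvx" -> "tvx" -> "TVX" -> "XVT"
  "jemvf" -> "jmvf" -> "vf" -> "vf" -> "VF" -> "FV"
  "vvvzsbqjfflu" -> "vvvzsbqjffl" -> "vzsbqjffl" -> "vzsbqjfl" -> "VZSBQJFL" -> "LFJQBSZV"
  "cszxsla" -> "cszxsl" -> "zxsl" -> "zxsl" -> "ZXSL" -> "LSXZ"
  "ihgkjaaf" -> "hgkjf" -> "kjf" -> "kjf" -> "KJF" -> "FJK"
  "lifnxawdkflw" -> "lfnxwdkflw" -> "nxwdkflw" -> "nxwdkflw" -> "NXWDKFLW" -> "WLFKDWXN"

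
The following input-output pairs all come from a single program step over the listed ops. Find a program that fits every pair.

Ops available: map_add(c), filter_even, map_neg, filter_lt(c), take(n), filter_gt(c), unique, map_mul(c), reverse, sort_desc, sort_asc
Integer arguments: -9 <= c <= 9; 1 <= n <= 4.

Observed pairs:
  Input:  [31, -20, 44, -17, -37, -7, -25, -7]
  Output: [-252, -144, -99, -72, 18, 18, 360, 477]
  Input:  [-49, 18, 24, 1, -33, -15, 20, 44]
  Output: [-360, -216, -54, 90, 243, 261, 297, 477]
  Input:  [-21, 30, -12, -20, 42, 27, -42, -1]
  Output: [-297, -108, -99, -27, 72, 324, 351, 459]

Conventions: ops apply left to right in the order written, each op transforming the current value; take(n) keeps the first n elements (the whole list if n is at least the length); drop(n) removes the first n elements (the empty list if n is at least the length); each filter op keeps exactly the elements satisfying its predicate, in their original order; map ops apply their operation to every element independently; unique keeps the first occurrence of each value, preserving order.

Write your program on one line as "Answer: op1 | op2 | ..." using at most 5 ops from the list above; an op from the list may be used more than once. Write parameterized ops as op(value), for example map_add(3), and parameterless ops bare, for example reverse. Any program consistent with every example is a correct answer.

map_add(9) | map_mul(9) | sort_desc | reverse

Check, running the answer program on each example:
  [31, -20, 44, -17, -37, -7, -25, -7] -> [40, -11, 53, -8, -28, 2, -16, 2] -> [360, -99, 477, -72, -252, 18, -144, 18] -> [477, 360, 18, 18, -72, -99, -144, -252] -> [-252, -144, -99, -72, 18, 18, 360, 477]
  [-49, 18, 24, 1, -33, -15, 20, 44] -> [-40, 27, 33, 10, -24, -6, 29, 53] -> [-360, 243, 297, 90, -216, -54, 261, 477] -> [477, 297, 261, 243, 90, -54, -216, -360] -> [-360, -216, -54, 90, 243, 261, 297, 477]
  [-21, 30, -12, -20, 42, 27, -42, -1] -> [-12, 39, -3, -11, 51, 36, -33, 8] -> [-108, 351, -27, -99, 459, 324, -297, 72] -> [459, 351, 324, 72, -27, -99, -108, -297] -> [-297, -108, -99, -27, 72, 324, 351, 459]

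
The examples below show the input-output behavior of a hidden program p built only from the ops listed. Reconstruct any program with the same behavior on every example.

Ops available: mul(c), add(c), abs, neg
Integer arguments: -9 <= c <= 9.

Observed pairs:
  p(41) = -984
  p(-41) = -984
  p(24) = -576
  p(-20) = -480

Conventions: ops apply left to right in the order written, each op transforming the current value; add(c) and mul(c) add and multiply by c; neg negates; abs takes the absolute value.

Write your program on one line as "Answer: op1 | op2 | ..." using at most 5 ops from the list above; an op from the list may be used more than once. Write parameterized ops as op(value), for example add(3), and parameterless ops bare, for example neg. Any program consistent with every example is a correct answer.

neg | abs | mul(-4) | mul(6)

Check, running the answer program on each example:
  41 -> -41 -> 41 -> -164 -> -984
  -41 -> 41 -> 41 -> -164 -> -984
  24 -> -24 -> 24 -> -96 -> -576
  -20 -> 20 -> 20 -> -80 -> -480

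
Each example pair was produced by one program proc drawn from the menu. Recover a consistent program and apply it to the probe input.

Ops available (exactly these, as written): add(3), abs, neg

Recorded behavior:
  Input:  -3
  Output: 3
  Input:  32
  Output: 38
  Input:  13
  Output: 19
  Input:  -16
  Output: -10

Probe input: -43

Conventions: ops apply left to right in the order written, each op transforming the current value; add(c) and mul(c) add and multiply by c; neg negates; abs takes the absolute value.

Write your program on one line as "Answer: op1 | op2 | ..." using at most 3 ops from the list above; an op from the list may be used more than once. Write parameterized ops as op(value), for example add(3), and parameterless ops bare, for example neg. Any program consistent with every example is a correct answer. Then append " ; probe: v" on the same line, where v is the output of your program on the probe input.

add(3) | add(3) ; probe: -37

Check, running the answer program on each example:
  -3 -> 0 -> 3
  32 -> 35 -> 38
  13 -> 16 -> 19
  -16 -> -13 -> -10
  probe: -43 -> -40 -> -37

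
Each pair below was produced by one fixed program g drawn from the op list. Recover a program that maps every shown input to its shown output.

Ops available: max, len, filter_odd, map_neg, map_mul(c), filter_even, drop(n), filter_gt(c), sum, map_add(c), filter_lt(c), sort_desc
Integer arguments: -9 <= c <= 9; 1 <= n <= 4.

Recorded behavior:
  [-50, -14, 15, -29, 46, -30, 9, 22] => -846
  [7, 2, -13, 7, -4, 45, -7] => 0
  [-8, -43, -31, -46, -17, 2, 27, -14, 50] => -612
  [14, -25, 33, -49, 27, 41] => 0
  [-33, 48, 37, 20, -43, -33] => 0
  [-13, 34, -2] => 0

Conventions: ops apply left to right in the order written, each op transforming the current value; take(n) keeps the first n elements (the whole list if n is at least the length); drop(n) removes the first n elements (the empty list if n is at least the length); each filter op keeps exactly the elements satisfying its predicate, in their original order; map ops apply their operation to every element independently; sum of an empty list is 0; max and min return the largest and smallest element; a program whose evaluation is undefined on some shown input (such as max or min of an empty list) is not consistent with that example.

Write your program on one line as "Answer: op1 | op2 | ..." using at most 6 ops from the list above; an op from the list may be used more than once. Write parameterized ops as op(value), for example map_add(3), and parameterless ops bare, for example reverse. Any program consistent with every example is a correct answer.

map_neg | map_mul(-9) | filter_even | sort_desc | drop(2) | sum

Check, running the answer program on each example:
  [-50, -14, 15, -29, 46, -30, 9, 22] -> [50, 14, -15, 29, -46, 30, -9, -22] -> [-450, -126, 135, -261, 414, -270, 81, 198] -> [-450, -126, 414, -270, 198] -> [414, 198, -126, -270, -450] -> [-126, -270, -450] -> -846
  [7, 2, -13, 7, -4, 45, -7] -> [-7, -2, 13, -7, 4, -45, 7] -> [63, 18, -117, 63, -36, 405, -63] -> [18, -36] -> [18, -36] -> [] -> 0
  [-8, -43, -31, -46, -17, 2, 27, -14, 50] -> [8, 43, 31, 46, 17, -2, -27, 14, -50] -> [-72, -387, -279, -414, -153, 18, 243, -126, 450] -> [-72, -414, 18, -126, 450] -> [450, 18, -72, -126, -414] -> [-72, -126, -414] -> -612
  [14, -25, 33, -49, 27, 41] -> [-14, 25, -33, 49, -27, -41] -> [126, -225, 297, -441, 243, 369] -> [126] -> [126] -> [] -> 0
  [-33, 48, 37, 20, -43, -33] -> [33, -48, -37, -20, 43, 33] -> [-297, 432, 333, 180, -387, -297] -> [432, 180] -> [432, 180] -> [] -> 0
  [-13, 34, -2] -> [13, -34, 2] -> [-117, 306, -18] -> [306, -18] -> [306, -18] -> [] -> 0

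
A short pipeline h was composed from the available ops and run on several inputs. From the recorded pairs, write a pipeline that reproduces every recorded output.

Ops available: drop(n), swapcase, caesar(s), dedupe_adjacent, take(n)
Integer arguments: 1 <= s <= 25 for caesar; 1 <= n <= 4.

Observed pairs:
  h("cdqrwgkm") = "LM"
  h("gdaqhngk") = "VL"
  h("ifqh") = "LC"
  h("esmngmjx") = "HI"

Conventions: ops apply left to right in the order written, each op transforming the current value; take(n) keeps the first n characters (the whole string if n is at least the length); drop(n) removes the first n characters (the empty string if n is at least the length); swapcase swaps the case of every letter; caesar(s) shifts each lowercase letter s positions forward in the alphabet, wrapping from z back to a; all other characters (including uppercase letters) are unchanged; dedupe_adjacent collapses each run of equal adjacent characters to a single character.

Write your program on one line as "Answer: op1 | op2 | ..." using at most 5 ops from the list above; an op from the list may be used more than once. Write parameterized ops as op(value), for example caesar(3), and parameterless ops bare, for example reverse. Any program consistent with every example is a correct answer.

drop(2) | take(2) | caesar(21) | swapcase

Check, running the answer program on each example:
  "cdqrwgkm" -> "qrwgkm" -> "qr" -> "lm" -> "LM"
  "gdaqhngk" -> "aqhngk" -> "aq" -> "vl" -> "VL"
  "ifqh" -> "qh" -> "qh" -> "lc" -> "LC"
  "esmngmjx" -> "mngmjx" -> "mn" -> "hi" -> "HI"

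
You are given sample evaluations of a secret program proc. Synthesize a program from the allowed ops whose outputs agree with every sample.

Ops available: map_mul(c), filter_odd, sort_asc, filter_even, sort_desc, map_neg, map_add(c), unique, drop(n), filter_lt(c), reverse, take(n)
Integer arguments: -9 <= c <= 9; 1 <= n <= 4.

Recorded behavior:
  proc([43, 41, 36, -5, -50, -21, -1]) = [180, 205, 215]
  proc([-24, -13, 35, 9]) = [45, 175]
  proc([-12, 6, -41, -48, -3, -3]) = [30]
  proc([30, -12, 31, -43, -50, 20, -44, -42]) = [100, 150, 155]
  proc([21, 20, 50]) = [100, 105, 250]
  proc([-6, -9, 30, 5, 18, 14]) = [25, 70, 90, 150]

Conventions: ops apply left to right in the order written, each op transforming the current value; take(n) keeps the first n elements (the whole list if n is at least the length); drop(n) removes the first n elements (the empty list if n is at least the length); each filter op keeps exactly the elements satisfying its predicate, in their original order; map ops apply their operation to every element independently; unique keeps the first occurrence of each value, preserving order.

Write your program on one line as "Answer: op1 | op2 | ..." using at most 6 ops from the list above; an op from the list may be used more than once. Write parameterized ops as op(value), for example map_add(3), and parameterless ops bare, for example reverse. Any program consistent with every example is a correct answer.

sort_desc | map_neg | filter_lt(-4) | map_neg | reverse | map_mul(5)

Check, running the answer program on each example:
  [43, 41, 36, -5, -50, -21, -1] -> [43, 41, 36, -1, -5, -21, -50] -> [-43, -41, -36, 1, 5, 21, 50] -> [-43, -41, -36] -> [43, 41, 36] -> [36, 41, 43] -> [180, 205, 215]
  [-24, -13, 35, 9] -> [35, 9, -13, -24] -> [-35, -9, 13, 24] -> [-35, -9] -> [35, 9] -> [9, 35] -> [45, 175]
  [-12, 6, -41, -48, -3, -3] -> [6, -3, -3, -12, -41, -48] -> [-6, 3, 3, 12, 41, 48] -> [-6] -> [6] -> [6] -> [30]
  [30, -12, 31, -43, -50, 20, -44, -42] -> [31, 30, 20, -12, -42, -43, -44, -50] -> [-31, -30, -20, 12, 42, 43, 44, 50] -> [-31, -30, -20] -> [31, 30, 20] -> [20, 30, 31] -> [100, 150, 155]
  [21, 20, 50] -> [50, 21, 20] -> [-50, -21, -20] -> [-50, -21, -20] -> [50, 21, 20] -> [20, 21, 50] -> [100, 105, 250]
  [-6, -9, 30, 5, 18, 14] -> [30, 18, 14, 5, -6, -9] -> [-30, -18, -14, -5, 6, 9] -> [-30, -18, -14, -5] -> [30, 18, 14, 5] -> [5, 14, 18, 30] -> [25, 70, 90, 150]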